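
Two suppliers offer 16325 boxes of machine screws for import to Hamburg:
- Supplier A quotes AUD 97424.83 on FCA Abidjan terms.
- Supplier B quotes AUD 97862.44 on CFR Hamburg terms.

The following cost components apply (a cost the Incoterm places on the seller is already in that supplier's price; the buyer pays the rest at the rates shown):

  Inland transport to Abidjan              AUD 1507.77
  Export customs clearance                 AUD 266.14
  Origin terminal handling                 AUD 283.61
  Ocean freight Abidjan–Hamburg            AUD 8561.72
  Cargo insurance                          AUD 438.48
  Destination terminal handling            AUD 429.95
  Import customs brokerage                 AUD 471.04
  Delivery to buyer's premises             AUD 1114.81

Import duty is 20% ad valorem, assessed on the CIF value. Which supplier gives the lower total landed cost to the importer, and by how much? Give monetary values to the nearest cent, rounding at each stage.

Supplier B is cheaper by AUD 10089.27

Supplier A (FCA):
CIF value = FCA price + origin terminal + freight + insurance = 97424.83 + 283.61 + 8561.72 + 438.48 = 106708.64
Import duty = 106708.64 × 20% = 21341.73
Buyer bears (A): 283.61 + 8561.72 + 438.48 + 429.95 + 471.04 + 1114.81 = 11299.61
Landed cost (A) = invoice 97424.83 + 11299.61 + duty 21341.73 = 130066.17
Supplier B (CFR):
CIF value = CFR price + insurance = 97862.44 + 438.48 = 98300.92
Import duty = 98300.92 × 20% = 19660.18
Buyer bears (B): 438.48 + 429.95 + 471.04 + 1114.81 = 2454.28
Landed cost (B) = invoice 97862.44 + 2454.28 + duty 19660.18 = 119976.90
Difference = |130066.17 − 119976.90| = 10089.27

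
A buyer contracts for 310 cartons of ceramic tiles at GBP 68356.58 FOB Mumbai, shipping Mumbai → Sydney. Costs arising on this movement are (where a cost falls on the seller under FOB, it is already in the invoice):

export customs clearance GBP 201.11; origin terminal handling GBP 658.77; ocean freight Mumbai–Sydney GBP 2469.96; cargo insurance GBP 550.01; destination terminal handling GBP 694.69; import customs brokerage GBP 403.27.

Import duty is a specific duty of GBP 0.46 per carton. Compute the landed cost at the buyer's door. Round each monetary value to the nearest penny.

Total landed cost: GBP 72617.11

FOB: the seller bears costs until goods are on board at the origin port; the buyer bears freight, insurance and all costs thereafter.
Already in the invoice (seller's account under FOB): export clearance, origin terminal — exclude.
CIF value = FOB price + freight + insurance = 68356.58 + 2469.96 + 550.01 = 71376.55
Import duty = 310 × 0.46 = 142.60
Buyer bears: freight 2469.96 + insurance 550.01 + destination terminal 694.69 + brokerage 403.27 + duty 142.60 = 4260.53
Landed cost = invoice 68356.58 + 4260.53 = 72617.11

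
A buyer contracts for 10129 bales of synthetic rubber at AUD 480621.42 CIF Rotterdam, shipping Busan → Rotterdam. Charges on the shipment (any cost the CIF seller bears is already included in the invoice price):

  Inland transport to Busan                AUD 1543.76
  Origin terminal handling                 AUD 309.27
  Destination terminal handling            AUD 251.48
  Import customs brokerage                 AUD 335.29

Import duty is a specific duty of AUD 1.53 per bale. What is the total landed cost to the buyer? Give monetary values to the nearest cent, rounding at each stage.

Total landed cost: AUD 496705.56

CIF: the seller pays costs through ocean freight and marine insurance to the destination port.
Already in the invoice (seller's account under CIF): inland to port, origin terminal — exclude.
The CIF price already equals the CIF value: 480621.42
Import duty = 10129 × 1.53 = 15497.37
Buyer bears: destination terminal 251.48 + brokerage 335.29 + duty 15497.37 = 16084.14
Landed cost = invoice 480621.42 + 16084.14 = 496705.56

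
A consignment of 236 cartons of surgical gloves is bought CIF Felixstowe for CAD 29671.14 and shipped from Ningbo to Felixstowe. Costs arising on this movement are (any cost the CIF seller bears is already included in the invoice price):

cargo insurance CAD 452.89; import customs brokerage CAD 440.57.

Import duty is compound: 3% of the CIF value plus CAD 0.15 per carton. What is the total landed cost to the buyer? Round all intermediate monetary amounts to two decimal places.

CIF: the seller pays costs through ocean freight and marine insurance to the destination port.
Already in the invoice (seller's account under CIF): insurance — exclude.
The CIF price already equals the CIF value: 29671.14
Ad valorem component: 29671.14 × 3% = 890.13
Specific component: 236 × 0.15 = 35.40
Import duty = 890.13 + 35.40 = 925.53
Buyer bears: brokerage 440.57 + duty 925.53 = 1366.10
Landed cost = invoice 29671.14 + 1366.10 = 31037.24

Total landed cost: CAD 31037.24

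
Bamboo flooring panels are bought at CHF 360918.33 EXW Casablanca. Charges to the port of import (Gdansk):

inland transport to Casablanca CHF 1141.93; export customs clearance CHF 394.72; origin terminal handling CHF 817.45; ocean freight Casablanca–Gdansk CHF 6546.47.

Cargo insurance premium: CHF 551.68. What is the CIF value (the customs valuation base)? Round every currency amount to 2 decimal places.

CIF = EXW price + pre-shipment costs + freight + insurance
CIF = 360918.33 + 1141.93 + 394.72 + 817.45 + 6546.47 + 551.68 = 370370.58

CIF value: CHF 370370.58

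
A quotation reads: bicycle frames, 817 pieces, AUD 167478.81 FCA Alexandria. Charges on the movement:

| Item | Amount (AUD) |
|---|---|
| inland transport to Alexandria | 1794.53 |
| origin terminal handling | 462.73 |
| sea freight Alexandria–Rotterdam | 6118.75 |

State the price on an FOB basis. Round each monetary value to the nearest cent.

Not relevant to the conversion: inland to port — on the seller under both FCA and FOB; already in the FCA price and stays in the FOB price. freight — on the buyer under both terms; not part of either seller's price.
From FCA to FOB, the seller additionally bears: origin terminal.
FOB price = 167478.81 + 462.73 = 167941.54

FOB price: AUD 167941.54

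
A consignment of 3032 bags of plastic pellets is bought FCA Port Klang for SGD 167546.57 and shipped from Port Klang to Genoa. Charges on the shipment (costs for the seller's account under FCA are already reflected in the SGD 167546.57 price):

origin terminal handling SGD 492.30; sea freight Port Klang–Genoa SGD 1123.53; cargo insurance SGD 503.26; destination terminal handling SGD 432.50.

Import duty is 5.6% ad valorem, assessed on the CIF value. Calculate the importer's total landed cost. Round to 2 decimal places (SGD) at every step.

Total landed cost: SGD 179599.44

FCA: the seller delivers export-cleared goods to the carrier; the buyer bears costs from that point.
CIF value = FCA price + origin terminal + freight + insurance = 167546.57 + 492.30 + 1123.53 + 503.26 = 169665.66
Import duty = 169665.66 × 5.6% = 9501.28
Buyer bears: origin terminal 492.30 + freight 1123.53 + insurance 503.26 + destination terminal 432.50 + duty 9501.28 = 12052.87
Landed cost = invoice 167546.57 + 12052.87 = 179599.44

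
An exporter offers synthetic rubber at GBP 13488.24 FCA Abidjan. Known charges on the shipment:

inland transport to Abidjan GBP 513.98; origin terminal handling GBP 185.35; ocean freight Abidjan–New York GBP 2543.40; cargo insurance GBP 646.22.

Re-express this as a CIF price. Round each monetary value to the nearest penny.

Not relevant to the conversion: inland to port — on the seller under both FCA and CIF; already in the FCA price and stays in the CIF price.
From FCA to CIF, the seller additionally bears: origin terminal, freight, insurance.
CIF price = 13488.24 + 185.35 + 2543.40 + 646.22 = 16863.21

CIF price: GBP 16863.21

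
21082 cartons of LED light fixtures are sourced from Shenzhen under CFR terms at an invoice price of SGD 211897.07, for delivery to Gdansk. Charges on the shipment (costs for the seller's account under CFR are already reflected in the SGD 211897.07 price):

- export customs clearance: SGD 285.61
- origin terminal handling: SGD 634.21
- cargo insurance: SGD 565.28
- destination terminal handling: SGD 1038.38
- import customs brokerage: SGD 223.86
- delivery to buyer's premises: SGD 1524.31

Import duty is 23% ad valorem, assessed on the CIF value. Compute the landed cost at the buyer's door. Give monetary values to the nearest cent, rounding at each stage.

CFR: the seller pays costs through ocean freight to the destination port, but not insurance.
Already in the invoice (seller's account under CFR): export clearance, origin terminal — exclude.
CIF value = CFR price + insurance = 211897.07 + 565.28 = 212462.35
Import duty = 212462.35 × 23% = 48866.34
Buyer bears: insurance 565.28 + destination terminal 1038.38 + brokerage 223.86 + delivery 1524.31 + duty 48866.34 = 52218.17
Landed cost = invoice 211897.07 + 52218.17 = 264115.24

Total landed cost: SGD 264115.24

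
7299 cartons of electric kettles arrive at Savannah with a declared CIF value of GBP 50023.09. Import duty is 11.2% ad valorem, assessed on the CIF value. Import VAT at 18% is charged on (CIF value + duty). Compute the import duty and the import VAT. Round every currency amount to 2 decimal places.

Import duty = 50023.09 × 11.2% = 5602.59
VAT base = CIF + duty = 50023.09 + 5602.59 = 55625.68
Import VAT = 55625.68 × 18% = 10012.62

Import duty: GBP 5602.59; import VAT: GBP 10012.62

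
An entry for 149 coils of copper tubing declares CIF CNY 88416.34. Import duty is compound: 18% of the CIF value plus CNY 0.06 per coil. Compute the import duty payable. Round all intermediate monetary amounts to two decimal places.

Import duty: CNY 15923.88

Ad valorem component: 88416.34 × 18% = 15914.94
Specific component: 149 × 0.06 = 8.94
Import duty = 15914.94 + 8.94 = 15923.88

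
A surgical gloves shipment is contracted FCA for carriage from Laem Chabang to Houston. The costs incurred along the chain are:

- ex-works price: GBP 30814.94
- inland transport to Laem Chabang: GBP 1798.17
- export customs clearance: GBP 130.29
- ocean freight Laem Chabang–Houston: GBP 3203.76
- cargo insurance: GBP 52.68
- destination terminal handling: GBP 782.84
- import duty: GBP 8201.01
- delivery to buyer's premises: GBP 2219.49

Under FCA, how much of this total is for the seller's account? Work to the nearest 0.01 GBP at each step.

Seller's account: GBP 32743.40

FCA: the seller delivers export-cleared goods to the carrier; the buyer bears costs from that point.
Seller's account: goods 30814.94 + inland to port 1798.17 + export clearance 130.29 = 32743.40
Buyer's account: freight 3203.76 + insurance 52.68 + destination terminal 782.84 + duty 8201.01 + delivery 2219.49 = 14459.78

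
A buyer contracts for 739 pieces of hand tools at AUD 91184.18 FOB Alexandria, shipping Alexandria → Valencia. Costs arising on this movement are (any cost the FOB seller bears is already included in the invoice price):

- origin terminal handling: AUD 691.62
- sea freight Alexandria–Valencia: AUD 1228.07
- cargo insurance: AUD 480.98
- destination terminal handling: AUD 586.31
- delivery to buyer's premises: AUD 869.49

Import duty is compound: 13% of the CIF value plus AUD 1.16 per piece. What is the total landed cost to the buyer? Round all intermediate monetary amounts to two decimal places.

Total landed cost: AUD 107282.39

FOB: the seller bears costs until goods are on board at the origin port; the buyer bears freight, insurance and all costs thereafter.
Already in the invoice (seller's account under FOB): origin terminal — exclude.
CIF value = FOB price + freight + insurance = 91184.18 + 1228.07 + 480.98 = 92893.23
Ad valorem component: 92893.23 × 13% = 12076.12
Specific component: 739 × 1.16 = 857.24
Import duty = 12076.12 + 857.24 = 12933.36
Buyer bears: freight 1228.07 + insurance 480.98 + destination terminal 586.31 + delivery 869.49 + duty 12933.36 = 16098.21
Landed cost = invoice 91184.18 + 16098.21 = 107282.39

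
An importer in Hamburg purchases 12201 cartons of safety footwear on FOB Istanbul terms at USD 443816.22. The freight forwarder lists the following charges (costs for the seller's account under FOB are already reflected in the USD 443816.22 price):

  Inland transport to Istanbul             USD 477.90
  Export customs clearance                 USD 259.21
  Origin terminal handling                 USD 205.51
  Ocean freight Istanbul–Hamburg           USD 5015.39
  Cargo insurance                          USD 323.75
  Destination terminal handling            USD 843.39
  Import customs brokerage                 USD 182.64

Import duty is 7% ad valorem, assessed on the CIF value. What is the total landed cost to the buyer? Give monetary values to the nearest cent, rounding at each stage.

Total landed cost: USD 481622.27

FOB: the seller bears costs until goods are on board at the origin port; the buyer bears freight, insurance and all costs thereafter.
Already in the invoice (seller's account under FOB): inland to port, export clearance, origin terminal — exclude.
CIF value = FOB price + freight + insurance = 443816.22 + 5015.39 + 323.75 = 449155.36
Import duty = 449155.36 × 7% = 31440.88
Buyer bears: freight 5015.39 + insurance 323.75 + destination terminal 843.39 + brokerage 182.64 + duty 31440.88 = 37806.05
Landed cost = invoice 443816.22 + 37806.05 = 481622.27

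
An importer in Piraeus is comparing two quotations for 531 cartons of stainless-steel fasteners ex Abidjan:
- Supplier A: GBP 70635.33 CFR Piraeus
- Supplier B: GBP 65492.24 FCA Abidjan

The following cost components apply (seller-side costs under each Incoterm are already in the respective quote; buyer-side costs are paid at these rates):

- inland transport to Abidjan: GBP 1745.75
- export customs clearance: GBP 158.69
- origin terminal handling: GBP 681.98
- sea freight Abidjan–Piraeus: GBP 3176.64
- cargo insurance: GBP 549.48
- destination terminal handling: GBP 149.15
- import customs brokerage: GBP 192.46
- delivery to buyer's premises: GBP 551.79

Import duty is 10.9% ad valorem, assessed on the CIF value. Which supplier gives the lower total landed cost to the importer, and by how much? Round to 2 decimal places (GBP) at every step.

Supplier A (CFR):
CIF value = CFR price + insurance = 70635.33 + 549.48 = 71184.81
Import duty = 71184.81 × 10.9% = 7759.14
Buyer bears (A): 549.48 + 149.15 + 192.46 + 551.79 = 1442.88
Landed cost (A) = invoice 70635.33 + 1442.88 + duty 7759.14 = 79837.35
Supplier B (FCA):
CIF value = FCA price + origin terminal + freight + insurance = 65492.24 + 681.98 + 3176.64 + 549.48 = 69900.34
Import duty = 69900.34 × 10.9% = 7619.14
Buyer bears (B): 681.98 + 3176.64 + 549.48 + 149.15 + 192.46 + 551.79 = 5301.50
Landed cost (B) = invoice 65492.24 + 5301.50 + duty 7619.14 = 78412.88
Difference = |79837.35 − 78412.88| = 1424.47

Supplier B is cheaper by GBP 1424.47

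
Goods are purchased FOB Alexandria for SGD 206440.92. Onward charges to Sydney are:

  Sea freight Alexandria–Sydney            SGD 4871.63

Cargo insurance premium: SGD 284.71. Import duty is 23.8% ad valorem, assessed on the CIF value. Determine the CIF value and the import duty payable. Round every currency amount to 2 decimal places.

CIF = FOB price + freight + insurance
CIF = 206440.92 + 4871.63 + 284.71 = 211597.26
Import duty = 211597.26 × 23.8% = 50360.15

CIF value: SGD 211597.26; import duty: SGD 50360.15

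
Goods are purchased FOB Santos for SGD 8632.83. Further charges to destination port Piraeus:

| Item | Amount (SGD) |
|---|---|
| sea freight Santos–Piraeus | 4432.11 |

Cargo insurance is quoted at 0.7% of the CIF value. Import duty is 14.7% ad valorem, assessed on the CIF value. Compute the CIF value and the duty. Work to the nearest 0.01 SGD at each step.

Let C be the CIF value. C = FOB price + freight + 0.7% × C
C − 0.7% × C = 8632.83 + 4432.11
0.993 × C = 13064.94
C = 13064.94 / 0.993 = 13157.04
Insurance premium = 0.7% × 13157.04 = 92.10
Import duty = 13157.04 × 14.7% = 1934.08

CIF value: SGD 13157.04; import duty: SGD 1934.08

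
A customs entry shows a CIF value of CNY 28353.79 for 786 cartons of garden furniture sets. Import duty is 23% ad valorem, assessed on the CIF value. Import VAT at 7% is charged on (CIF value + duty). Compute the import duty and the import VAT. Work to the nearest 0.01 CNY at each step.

Import duty = 28353.79 × 23% = 6521.37
VAT base = CIF + duty = 28353.79 + 6521.37 = 34875.16
Import VAT = 34875.16 × 7% = 2441.26

Import duty: CNY 6521.37; import VAT: CNY 2441.26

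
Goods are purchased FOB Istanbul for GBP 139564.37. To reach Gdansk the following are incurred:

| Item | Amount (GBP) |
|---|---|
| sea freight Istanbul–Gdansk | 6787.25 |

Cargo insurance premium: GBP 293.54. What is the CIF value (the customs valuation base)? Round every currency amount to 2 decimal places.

CIF = FOB price + freight + insurance
CIF = 139564.37 + 6787.25 + 293.54 = 146645.16

CIF value: GBP 146645.16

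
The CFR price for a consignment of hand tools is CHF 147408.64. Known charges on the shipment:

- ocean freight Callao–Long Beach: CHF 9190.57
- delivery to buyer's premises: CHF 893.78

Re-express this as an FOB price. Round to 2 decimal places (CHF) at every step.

FOB price: CHF 138218.07

Not relevant to the conversion: delivery — on the buyer under both terms; not part of either seller's price.
From CFR to FOB, the seller no longer bears: freight.
FOB price = 147408.64 − 9190.57 = 138218.07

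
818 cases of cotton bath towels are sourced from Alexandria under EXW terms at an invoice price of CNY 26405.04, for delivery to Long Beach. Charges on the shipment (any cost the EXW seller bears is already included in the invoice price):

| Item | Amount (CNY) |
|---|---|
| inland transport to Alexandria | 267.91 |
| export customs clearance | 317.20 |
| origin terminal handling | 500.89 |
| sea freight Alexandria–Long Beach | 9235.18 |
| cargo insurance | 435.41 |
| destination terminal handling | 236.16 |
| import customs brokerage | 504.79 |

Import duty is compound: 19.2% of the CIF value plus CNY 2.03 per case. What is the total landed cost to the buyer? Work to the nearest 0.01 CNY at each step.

EXW: the seller makes goods available at their premises; the buyer bears all onward costs.
CIF value = EXW price + inland to port + export clearance + origin terminal + freight + insurance = 26405.04 + 267.91 + 317.20 + 500.89 + 9235.18 + 435.41 = 37161.63
Ad valorem component: 37161.63 × 19.2% = 7135.03
Specific component: 818 × 2.03 = 1660.54
Import duty = 7135.03 + 1660.54 = 8795.57
Buyer bears: inland to port 267.91 + export clearance 317.20 + origin terminal 500.89 + freight 9235.18 + insurance 435.41 + destination terminal 236.16 + brokerage 504.79 + duty 8795.57 = 20293.11
Landed cost = invoice 26405.04 + 20293.11 = 46698.15

Total landed cost: CNY 46698.15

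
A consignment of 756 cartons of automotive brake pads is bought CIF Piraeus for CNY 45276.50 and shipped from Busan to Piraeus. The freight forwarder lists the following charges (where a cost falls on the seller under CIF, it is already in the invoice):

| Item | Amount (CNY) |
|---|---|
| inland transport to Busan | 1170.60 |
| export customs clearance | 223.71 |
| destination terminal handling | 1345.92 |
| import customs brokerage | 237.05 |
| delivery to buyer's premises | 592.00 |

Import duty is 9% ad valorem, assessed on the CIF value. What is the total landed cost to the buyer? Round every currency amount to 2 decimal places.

Total landed cost: CNY 51526.36

CIF: the seller pays costs through ocean freight and marine insurance to the destination port.
Already in the invoice (seller's account under CIF): inland to port, export clearance — exclude.
The CIF price already equals the CIF value: 45276.50
Import duty = 45276.50 × 9% = 4074.89
Buyer bears: destination terminal 1345.92 + brokerage 237.05 + delivery 592.00 + duty 4074.89 = 6249.86
Landed cost = invoice 45276.50 + 6249.86 = 51526.36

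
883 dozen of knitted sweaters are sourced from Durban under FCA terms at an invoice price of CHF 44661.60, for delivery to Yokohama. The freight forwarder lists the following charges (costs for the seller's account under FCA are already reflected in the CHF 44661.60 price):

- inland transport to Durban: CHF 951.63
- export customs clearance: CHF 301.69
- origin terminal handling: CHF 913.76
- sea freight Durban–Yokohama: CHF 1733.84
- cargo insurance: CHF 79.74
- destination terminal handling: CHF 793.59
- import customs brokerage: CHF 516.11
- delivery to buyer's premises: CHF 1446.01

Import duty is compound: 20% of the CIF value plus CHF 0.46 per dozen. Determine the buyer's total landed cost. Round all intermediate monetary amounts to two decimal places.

FCA: the seller delivers export-cleared goods to the carrier; the buyer bears costs from that point.
Already in the invoice (seller's account under FCA): inland to port, export clearance — exclude.
CIF value = FCA price + origin terminal + freight + insurance = 44661.60 + 913.76 + 1733.84 + 79.74 = 47388.94
Ad valorem component: 47388.94 × 20% = 9477.79
Specific component: 883 × 0.46 = 406.18
Import duty = 9477.79 + 406.18 = 9883.97
Buyer bears: origin terminal 913.76 + freight 1733.84 + insurance 79.74 + destination terminal 793.59 + brokerage 516.11 + delivery 1446.01 + duty 9883.97 = 15367.02
Landed cost = invoice 44661.60 + 15367.02 = 60028.62

Total landed cost: CHF 60028.62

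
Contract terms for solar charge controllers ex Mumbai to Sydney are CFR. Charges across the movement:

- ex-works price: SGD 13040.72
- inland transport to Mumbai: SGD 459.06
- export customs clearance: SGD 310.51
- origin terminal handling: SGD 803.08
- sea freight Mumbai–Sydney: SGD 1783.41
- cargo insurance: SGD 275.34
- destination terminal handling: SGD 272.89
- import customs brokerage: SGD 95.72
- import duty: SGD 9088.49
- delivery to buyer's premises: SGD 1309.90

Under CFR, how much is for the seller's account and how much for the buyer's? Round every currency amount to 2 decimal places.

Seller: SGD 16396.78; buyer: SGD 11042.34

CFR: the seller pays costs through ocean freight to the destination port, but not insurance.
Seller's account: goods 13040.72 + inland to port 459.06 + export clearance 310.51 + origin terminal 803.08 + freight 1783.41 = 16396.78
Buyer's account: insurance 275.34 + destination terminal 272.89 + brokerage 95.72 + duty 9088.49 + delivery 1309.90 = 11042.34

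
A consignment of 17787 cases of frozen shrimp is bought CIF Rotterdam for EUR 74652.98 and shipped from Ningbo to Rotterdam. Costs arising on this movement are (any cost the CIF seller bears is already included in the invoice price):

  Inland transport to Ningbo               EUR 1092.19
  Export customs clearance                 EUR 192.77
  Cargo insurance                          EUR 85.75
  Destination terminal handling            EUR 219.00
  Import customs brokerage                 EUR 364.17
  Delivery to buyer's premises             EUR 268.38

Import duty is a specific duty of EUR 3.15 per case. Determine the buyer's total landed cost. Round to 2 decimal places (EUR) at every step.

Total landed cost: EUR 131533.58

CIF: the seller pays costs through ocean freight and marine insurance to the destination port.
Already in the invoice (seller's account under CIF): inland to port, export clearance, insurance — exclude.
The CIF price already equals the CIF value: 74652.98
Import duty = 17787 × 3.15 = 56029.05
Buyer bears: destination terminal 219.00 + brokerage 364.17 + delivery 268.38 + duty 56029.05 = 56880.60
Landed cost = invoice 74652.98 + 56880.60 = 131533.58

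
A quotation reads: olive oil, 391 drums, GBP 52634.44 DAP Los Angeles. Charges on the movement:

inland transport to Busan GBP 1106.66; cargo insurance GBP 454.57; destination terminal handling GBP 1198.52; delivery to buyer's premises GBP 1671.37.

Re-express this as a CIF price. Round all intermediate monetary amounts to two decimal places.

Not relevant to the conversion: insurance, inland to port — on the seller under both DAP and CIF; already in the DAP price and stays in the CIF price.
From DAP to CIF, the seller no longer bears: destination terminal, delivery.
CIF price = 52634.44 − 1198.52 − 1671.37 = 49764.55

CIF price: GBP 49764.55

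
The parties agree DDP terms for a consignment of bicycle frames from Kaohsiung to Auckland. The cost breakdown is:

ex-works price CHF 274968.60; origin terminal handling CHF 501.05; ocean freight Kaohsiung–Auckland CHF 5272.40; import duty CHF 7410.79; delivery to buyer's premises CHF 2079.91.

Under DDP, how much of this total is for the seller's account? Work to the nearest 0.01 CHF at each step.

Seller's account: CHF 290232.75

DDP: the seller bears all costs including import duty.
Seller's account: goods 274968.60 + origin terminal 501.05 + freight 5272.40 + duty 7410.79 + delivery 2079.91 = 290232.75
Buyer's account: 0.00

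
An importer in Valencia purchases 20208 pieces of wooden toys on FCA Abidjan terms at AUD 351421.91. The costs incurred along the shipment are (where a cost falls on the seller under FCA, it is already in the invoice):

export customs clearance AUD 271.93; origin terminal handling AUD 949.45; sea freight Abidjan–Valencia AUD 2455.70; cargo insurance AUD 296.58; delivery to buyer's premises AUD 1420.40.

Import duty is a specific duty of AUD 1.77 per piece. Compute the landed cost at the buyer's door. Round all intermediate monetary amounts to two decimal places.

Total landed cost: AUD 392312.20

FCA: the seller delivers export-cleared goods to the carrier; the buyer bears costs from that point.
Already in the invoice (seller's account under FCA): export clearance — exclude.
CIF value = FCA price + origin terminal + freight + insurance = 351421.91 + 949.45 + 2455.70 + 296.58 = 355123.64
Import duty = 20208 × 1.77 = 35768.16
Buyer bears: origin terminal 949.45 + freight 2455.70 + insurance 296.58 + delivery 1420.40 + duty 35768.16 = 40890.29
Landed cost = invoice 351421.91 + 40890.29 = 392312.20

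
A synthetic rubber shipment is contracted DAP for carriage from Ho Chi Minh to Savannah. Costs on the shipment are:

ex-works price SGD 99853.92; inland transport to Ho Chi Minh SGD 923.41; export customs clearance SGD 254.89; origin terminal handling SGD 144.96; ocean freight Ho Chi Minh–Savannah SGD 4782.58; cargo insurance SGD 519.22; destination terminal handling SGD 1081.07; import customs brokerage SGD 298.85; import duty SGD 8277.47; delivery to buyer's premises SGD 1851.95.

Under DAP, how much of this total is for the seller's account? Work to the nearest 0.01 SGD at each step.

Seller's account: SGD 109412.00

DAP: the seller bears all costs to the named destination except import duty and clearance.
Seller's account: goods 99853.92 + inland to port 923.41 + export clearance 254.89 + origin terminal 144.96 + freight 4782.58 + insurance 519.22 + destination terminal 1081.07 + delivery 1851.95 = 109412.00
Buyer's account: brokerage 298.85 + duty 8277.47 = 8576.32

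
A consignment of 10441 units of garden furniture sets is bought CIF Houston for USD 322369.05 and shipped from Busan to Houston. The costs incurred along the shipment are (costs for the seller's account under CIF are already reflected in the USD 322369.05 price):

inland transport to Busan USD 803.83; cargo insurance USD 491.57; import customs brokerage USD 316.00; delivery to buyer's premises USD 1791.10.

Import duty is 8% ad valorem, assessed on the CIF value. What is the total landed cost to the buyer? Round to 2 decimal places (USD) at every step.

Total landed cost: USD 350265.67

CIF: the seller pays costs through ocean freight and marine insurance to the destination port.
Already in the invoice (seller's account under CIF): inland to port, insurance — exclude.
The CIF price already equals the CIF value: 322369.05
Import duty = 322369.05 × 8% = 25789.52
Buyer bears: brokerage 316.00 + delivery 1791.10 + duty 25789.52 = 27896.62
Landed cost = invoice 322369.05 + 27896.62 = 350265.67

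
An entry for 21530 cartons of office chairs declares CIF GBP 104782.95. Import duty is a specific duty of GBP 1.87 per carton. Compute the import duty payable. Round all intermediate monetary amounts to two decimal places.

Import duty: GBP 40261.10

Import duty = 21530 × 1.87 = 40261.10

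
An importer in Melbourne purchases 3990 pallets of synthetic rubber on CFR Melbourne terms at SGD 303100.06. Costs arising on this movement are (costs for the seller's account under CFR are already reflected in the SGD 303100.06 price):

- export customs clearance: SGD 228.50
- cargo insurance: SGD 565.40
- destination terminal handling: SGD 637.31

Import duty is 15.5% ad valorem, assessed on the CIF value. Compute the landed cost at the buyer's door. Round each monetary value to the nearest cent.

Total landed cost: SGD 351370.92

CFR: the seller pays costs through ocean freight to the destination port, but not insurance.
Already in the invoice (seller's account under CFR): export clearance — exclude.
CIF value = CFR price + insurance = 303100.06 + 565.40 = 303665.46
Import duty = 303665.46 × 15.5% = 47068.15
Buyer bears: insurance 565.40 + destination terminal 637.31 + duty 47068.15 = 48270.86
Landed cost = invoice 303100.06 + 48270.86 = 351370.92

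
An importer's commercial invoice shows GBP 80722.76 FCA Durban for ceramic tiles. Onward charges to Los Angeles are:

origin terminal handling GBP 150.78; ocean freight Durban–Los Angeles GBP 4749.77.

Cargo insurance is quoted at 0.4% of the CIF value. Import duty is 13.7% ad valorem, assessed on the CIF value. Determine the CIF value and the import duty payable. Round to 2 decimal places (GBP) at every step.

Let C be the CIF value. C = FCA price + pre-shipment costs + freight + 0.4% × C
C − 0.4% × C = 80722.76 + 150.78 + 4749.77
0.996 × C = 85623.31
C = 85623.31 / 0.996 = 85967.18
Insurance premium = 0.4% × 85967.18 = 343.87
Import duty = 85967.18 × 13.7% = 11777.50

CIF value: GBP 85967.18; import duty: GBP 11777.50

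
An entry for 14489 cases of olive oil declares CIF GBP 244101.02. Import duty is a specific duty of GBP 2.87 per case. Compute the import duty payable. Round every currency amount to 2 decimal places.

Import duty: GBP 41583.43

Import duty = 14489 × 2.87 = 41583.43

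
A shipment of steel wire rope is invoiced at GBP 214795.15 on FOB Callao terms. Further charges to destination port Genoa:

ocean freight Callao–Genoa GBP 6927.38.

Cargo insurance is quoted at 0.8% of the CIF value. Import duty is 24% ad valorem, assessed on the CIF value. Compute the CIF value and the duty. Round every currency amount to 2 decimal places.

Let C be the CIF value. C = FOB price + freight + 0.8% × C
C − 0.8% × C = 214795.15 + 6927.38
0.992 × C = 221722.53
C = 221722.53 / 0.992 = 223510.61
Insurance premium = 0.8% × 223510.61 = 1788.08
Import duty = 223510.61 × 24% = 53642.55

CIF value: GBP 223510.61; import duty: GBP 53642.55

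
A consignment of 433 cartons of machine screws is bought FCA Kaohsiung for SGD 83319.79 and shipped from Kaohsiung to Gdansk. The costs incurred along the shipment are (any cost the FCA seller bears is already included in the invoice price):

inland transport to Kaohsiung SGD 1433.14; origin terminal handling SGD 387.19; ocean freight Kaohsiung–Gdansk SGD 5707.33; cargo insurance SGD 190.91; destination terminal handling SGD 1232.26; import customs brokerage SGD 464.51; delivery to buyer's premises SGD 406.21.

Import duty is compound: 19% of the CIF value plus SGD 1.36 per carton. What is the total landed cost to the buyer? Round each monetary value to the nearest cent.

Total landed cost: SGD 109322.07

FCA: the seller delivers export-cleared goods to the carrier; the buyer bears costs from that point.
Already in the invoice (seller's account under FCA): inland to port — exclude.
CIF value = FCA price + origin terminal + freight + insurance = 83319.79 + 387.19 + 5707.33 + 190.91 = 89605.22
Ad valorem component: 89605.22 × 19% = 17024.99
Specific component: 433 × 1.36 = 588.88
Import duty = 17024.99 + 588.88 = 17613.87
Buyer bears: origin terminal 387.19 + freight 5707.33 + insurance 190.91 + destination terminal 1232.26 + brokerage 464.51 + delivery 406.21 + duty 17613.87 = 26002.28
Landed cost = invoice 83319.79 + 26002.28 = 109322.07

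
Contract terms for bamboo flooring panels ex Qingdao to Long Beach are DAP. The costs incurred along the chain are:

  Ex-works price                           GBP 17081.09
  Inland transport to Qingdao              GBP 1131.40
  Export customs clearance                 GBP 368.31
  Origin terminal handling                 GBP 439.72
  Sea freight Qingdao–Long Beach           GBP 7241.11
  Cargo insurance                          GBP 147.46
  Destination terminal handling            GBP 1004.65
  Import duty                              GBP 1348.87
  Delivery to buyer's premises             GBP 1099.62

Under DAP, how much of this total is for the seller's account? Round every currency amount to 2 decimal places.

DAP: the seller bears all costs to the named destination except import duty and clearance.
Seller's account: goods 17081.09 + inland to port 1131.40 + export clearance 368.31 + origin terminal 439.72 + freight 7241.11 + insurance 147.46 + destination terminal 1004.65 + delivery 1099.62 = 28513.36
Buyer's account: duty 1348.87 = 1348.87

Seller's account: GBP 28513.36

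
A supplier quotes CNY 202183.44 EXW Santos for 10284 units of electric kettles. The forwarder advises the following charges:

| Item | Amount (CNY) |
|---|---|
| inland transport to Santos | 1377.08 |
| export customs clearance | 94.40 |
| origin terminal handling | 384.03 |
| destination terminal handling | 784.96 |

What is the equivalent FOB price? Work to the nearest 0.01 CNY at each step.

FOB price: CNY 204038.95

Not relevant to the conversion: destination terminal — on the buyer under both terms; not part of either seller's price.
From EXW to FOB, the seller additionally bears: inland to port, export clearance, origin terminal.
FOB price = 202183.44 + 1377.08 + 94.40 + 384.03 = 204038.95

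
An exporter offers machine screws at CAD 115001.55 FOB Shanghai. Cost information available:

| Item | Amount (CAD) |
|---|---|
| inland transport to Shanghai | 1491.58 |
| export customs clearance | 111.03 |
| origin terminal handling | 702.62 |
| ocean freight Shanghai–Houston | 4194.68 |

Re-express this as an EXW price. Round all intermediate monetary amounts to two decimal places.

EXW price: CAD 112696.32

Not relevant to the conversion: freight — on the buyer under both terms; not part of either seller's price.
From FOB to EXW, the seller no longer bears: inland to port, export clearance, origin terminal.
EXW price = 115001.55 − 1491.58 − 111.03 − 702.62 = 112696.32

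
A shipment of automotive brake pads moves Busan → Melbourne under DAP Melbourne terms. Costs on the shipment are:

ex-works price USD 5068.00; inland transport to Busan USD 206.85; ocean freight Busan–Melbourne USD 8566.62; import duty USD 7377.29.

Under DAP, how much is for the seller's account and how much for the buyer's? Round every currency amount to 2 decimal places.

DAP: the seller bears all costs to the named destination except import duty and clearance.
Seller's account: goods 5068.00 + inland to port 206.85 + freight 8566.62 = 13841.47
Buyer's account: duty 7377.29 = 7377.29

Seller: USD 13841.47; buyer: USD 7377.29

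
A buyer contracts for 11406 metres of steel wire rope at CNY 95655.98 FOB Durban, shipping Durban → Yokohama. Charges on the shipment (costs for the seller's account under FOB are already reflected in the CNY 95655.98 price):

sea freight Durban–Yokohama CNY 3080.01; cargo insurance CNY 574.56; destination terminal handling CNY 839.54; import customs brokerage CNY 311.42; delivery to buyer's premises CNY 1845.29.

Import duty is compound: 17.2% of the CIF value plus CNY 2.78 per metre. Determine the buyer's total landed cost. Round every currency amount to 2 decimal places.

Total landed cost: CNY 151096.89

FOB: the seller bears costs until goods are on board at the origin port; the buyer bears freight, insurance and all costs thereafter.
CIF value = FOB price + freight + insurance = 95655.98 + 3080.01 + 574.56 = 99310.55
Ad valorem component: 99310.55 × 17.2% = 17081.41
Specific component: 11406 × 2.78 = 31708.68
Import duty = 17081.41 + 31708.68 = 48790.09
Buyer bears: freight 3080.01 + insurance 574.56 + destination terminal 839.54 + brokerage 311.42 + delivery 1845.29 + duty 48790.09 = 55440.91
Landed cost = invoice 95655.98 + 55440.91 = 151096.89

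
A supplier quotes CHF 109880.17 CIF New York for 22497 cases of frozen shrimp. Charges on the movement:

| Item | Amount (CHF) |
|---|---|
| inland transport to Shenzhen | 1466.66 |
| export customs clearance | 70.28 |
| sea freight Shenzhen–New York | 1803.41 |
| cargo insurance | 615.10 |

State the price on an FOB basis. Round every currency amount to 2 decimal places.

FOB price: CHF 107461.66

Not relevant to the conversion: inland to port, export clearance — on the seller under both CIF and FOB; already in the CIF price and stays in the FOB price.
From CIF to FOB, the seller no longer bears: freight, insurance.
FOB price = 109880.17 − 1803.41 − 615.10 = 107461.66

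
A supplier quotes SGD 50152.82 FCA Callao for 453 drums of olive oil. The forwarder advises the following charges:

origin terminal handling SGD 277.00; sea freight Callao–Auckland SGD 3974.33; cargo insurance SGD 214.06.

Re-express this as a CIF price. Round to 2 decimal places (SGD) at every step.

CIF price: SGD 54618.21

From FCA to CIF, the seller additionally bears: origin terminal, freight, insurance.
CIF price = 50152.82 + 277.00 + 3974.33 + 214.06 = 54618.21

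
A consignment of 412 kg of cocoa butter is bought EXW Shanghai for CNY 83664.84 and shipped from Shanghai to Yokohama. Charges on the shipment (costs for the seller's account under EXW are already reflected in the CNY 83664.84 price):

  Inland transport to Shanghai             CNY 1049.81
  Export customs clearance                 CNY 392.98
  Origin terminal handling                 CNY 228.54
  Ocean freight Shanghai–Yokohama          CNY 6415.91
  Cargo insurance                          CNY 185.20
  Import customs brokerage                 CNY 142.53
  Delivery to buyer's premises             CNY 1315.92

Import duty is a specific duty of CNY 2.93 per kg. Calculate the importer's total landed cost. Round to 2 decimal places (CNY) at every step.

Total landed cost: CNY 94602.89

EXW: the seller makes goods available at their premises; the buyer bears all onward costs.
CIF value = EXW price + inland to port + export clearance + origin terminal + freight + insurance = 83664.84 + 1049.81 + 392.98 + 228.54 + 6415.91 + 185.20 = 91937.28
Import duty = 412 × 2.93 = 1207.16
Buyer bears: inland to port 1049.81 + export clearance 392.98 + origin terminal 228.54 + freight 6415.91 + insurance 185.20 + brokerage 142.53 + delivery 1315.92 + duty 1207.16 = 10938.05
Landed cost = invoice 83664.84 + 10938.05 = 94602.89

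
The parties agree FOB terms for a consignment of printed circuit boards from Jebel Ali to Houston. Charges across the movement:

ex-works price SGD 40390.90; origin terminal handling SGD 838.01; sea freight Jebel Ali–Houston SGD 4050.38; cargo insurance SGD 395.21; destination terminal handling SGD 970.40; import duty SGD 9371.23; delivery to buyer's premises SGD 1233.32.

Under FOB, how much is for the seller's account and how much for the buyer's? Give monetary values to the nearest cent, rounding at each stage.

Seller: SGD 41228.91; buyer: SGD 16020.54

FOB: the seller bears costs until goods are on board at the origin port; the buyer bears freight, insurance and all costs thereafter.
Seller's account: goods 40390.90 + origin terminal 838.01 = 41228.91
Buyer's account: freight 4050.38 + insurance 395.21 + destination terminal 970.40 + duty 9371.23 + delivery 1233.32 = 16020.54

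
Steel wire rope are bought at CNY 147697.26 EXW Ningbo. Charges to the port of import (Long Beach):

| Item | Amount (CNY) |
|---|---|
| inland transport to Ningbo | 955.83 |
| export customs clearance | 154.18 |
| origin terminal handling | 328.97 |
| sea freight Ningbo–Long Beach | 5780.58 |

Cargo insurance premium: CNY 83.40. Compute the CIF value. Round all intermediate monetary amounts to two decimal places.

CIF value: CNY 155000.22

CIF = EXW price + pre-shipment costs + freight + insurance
CIF = 147697.26 + 955.83 + 154.18 + 328.97 + 5780.58 + 83.40 = 155000.22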